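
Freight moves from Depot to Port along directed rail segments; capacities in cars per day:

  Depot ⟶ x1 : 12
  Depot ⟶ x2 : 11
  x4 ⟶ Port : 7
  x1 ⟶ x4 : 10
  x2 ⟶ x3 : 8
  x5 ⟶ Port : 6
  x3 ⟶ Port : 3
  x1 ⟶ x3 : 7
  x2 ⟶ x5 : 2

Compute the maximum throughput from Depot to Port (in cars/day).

Augment Depot→x1→x3→Port: bottleneck 3, flow now 3.
Augment Depot→x1→x4→Port: bottleneck 7, flow now 10.
Augment Depot→x2→x5→Port: bottleneck 2, flow now 12.
No augmenting path remains; maximum flow = 12.
In the residual graph, reachable from Depot: {Depot, x1, x2, x3, x4}.
Min-cut edges: x2→x5 (2), x3→Port (3), x4→Port (7); capacity 2 + 3 + 7 = 12.
This cut is saturated, so no flow can exceed 12.

12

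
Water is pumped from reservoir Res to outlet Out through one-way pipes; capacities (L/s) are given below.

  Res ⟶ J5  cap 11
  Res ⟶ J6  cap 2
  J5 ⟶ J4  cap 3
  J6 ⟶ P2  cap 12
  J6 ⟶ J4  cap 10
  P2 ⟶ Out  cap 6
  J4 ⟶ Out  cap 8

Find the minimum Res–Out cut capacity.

5

Augment Res→J5→J4→Out: bottleneck 3, flow now 3.
Augment Res→J6→P2→Out: bottleneck 2, flow now 5.
No augmenting path remains; maximum flow = 5.
By max-flow min-cut, the minimum cut capacity equals the max flow.
In the residual graph, reachable from Res: {Res, J5}.
Min-cut edges: Res→J6 (2), J5→J4 (3); capacity 2 + 3 = 5.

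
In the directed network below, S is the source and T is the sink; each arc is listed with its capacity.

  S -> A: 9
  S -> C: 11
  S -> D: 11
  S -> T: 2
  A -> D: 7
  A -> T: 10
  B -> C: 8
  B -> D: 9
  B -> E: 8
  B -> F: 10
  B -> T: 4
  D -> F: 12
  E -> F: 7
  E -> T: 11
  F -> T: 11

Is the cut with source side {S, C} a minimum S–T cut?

Given cut capacity: 9 + 11 + 2 = 22.
Augment S→T: bottleneck 2, flow now 2.
Augment S→A→T: bottleneck 9, flow now 11.
Augment S→D→F→T: bottleneck 11, flow now 22.
No augmenting path remains; maximum flow = 22.
Cut capacity 22 equals the max flow, so it is a minimum cut.

Yes — it is a minimum cut (capacity 22).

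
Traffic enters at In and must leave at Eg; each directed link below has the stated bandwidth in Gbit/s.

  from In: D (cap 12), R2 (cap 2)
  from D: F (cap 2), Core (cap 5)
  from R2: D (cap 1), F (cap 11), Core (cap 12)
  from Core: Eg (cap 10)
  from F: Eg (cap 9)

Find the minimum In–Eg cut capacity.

Augment In→D→Core→Eg: bottleneck 5, flow now 5.
Augment In→D→F→Eg: bottleneck 2, flow now 7.
Augment In→R2→Core→Eg: bottleneck 2, flow now 9.
No augmenting path remains; maximum flow = 9.
By max-flow min-cut, the minimum cut capacity equals the max flow.
In the residual graph, reachable from In: {In, D}.
Min-cut edges: In→R2 (2), D→Core (5), D→F (2); capacity 2 + 5 + 2 = 9.

9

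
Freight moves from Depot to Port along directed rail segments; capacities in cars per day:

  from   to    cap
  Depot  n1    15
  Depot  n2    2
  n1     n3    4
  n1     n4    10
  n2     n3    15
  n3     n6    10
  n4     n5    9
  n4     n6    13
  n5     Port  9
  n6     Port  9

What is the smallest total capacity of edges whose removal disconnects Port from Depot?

16

Augment Depot→n1→n3→n6→Port: bottleneck 4, flow now 4.
Augment Depot→n1→n4→n5→Port: bottleneck 9, flow now 13.
Augment Depot→n1→n4→n6→Port: bottleneck 1, flow now 14.
Augment Depot→n2→n3→n6→Port: bottleneck 2, flow now 16.
No augmenting path remains; maximum flow = 16.
By max-flow min-cut, the minimum cut capacity equals the max flow.
In the residual graph, reachable from Depot: {Depot, n1}.
Min-cut edges: Depot→n2 (2), n1→n3 (4), n1→n4 (10); capacity 2 + 4 + 10 = 16.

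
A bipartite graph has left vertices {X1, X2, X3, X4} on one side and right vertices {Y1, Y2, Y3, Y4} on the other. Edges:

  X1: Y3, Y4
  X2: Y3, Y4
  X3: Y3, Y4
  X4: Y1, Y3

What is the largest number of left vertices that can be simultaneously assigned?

Unit-capacity flow: source→left, listed edges, right→sink; max matching = max flow.
Augmenting path X1→Y3 (+1); matched 1.
Augmenting path X2→Y4 (+1); matched 2.
Augmenting path X4→Y1 (+1); matched 3.
No augmenting path remains; maximum matching = 3.
König certificate: {X4, Y3, Y4} is a vertex cover of size 3 (every listed pair touches it), so no matching can be larger.

3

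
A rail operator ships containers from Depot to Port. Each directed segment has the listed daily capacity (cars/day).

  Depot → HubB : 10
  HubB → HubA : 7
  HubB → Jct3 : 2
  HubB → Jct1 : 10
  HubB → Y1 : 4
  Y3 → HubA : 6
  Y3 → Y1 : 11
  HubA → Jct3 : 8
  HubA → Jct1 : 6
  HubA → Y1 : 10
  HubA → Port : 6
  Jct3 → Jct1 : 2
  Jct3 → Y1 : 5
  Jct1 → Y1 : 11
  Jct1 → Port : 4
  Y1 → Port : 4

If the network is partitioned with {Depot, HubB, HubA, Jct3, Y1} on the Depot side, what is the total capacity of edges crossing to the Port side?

Edges leaving {Depot, HubB, HubA, Jct3, Y1}: HubB→Jct1 (10), HubA→Jct1 (6), HubA→Port (6), Jct3→Jct1 (2), Y1→Port (4).
Cut capacity = 10 + 6 + 6 + 2 + 4 = 28.

28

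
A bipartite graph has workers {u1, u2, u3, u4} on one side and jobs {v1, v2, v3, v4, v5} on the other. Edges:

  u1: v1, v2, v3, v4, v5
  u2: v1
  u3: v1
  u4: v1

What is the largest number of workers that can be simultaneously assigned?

2

Unit-capacity flow: source→left, listed edges, right→sink; max matching = max flow.
Augmenting path u1→v1 (+1); matched 1.
Augmenting path u2→v1→u1→v2 (+1); matched 2.
No augmenting path remains; maximum matching = 2.
König certificate: {u1, v1} is a vertex cover of size 2 (every listed pair touches it), so no matching can be larger.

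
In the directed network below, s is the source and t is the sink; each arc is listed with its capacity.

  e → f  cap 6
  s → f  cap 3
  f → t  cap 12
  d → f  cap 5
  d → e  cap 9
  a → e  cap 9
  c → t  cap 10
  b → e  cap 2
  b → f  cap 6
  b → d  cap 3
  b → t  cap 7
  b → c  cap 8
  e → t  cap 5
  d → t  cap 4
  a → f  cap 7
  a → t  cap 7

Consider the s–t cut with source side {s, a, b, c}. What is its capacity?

54

Edges leaving {s, a, b, c}: s→f (3), a→e (9), a→f (7), a→t (7), b→d (3), b→e (2), b→f (6), b→t (7), c→t (10).
Cut capacity = 3 + 9 + 7 + 7 + 3 + 2 + 6 + 7 + 10 = 54.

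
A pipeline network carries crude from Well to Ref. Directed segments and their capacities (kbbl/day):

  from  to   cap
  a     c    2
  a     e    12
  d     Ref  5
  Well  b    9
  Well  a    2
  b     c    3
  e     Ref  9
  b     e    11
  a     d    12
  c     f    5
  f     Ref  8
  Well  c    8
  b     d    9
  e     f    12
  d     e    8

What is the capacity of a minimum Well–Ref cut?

Augment Well→a→d→Ref: bottleneck 2, flow now 2.
Augment Well→b→d→Ref: bottleneck 3, flow now 5.
Augment Well→b→e→Ref: bottleneck 6, flow now 11.
Augment Well→c→f→Ref: bottleneck 5, flow now 16.
No augmenting path remains; maximum flow = 16.
By max-flow min-cut, the minimum cut capacity equals the max flow.
In the residual graph, reachable from Well: {Well, c}.
Min-cut edges: Well→a (2), Well→b (9), c→f (5); capacity 2 + 9 + 5 = 16.

16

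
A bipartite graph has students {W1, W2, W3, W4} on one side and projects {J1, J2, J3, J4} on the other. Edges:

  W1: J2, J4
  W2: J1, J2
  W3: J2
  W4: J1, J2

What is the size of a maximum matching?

Unit-capacity flow: source→left, listed edges, right→sink; max matching = max flow.
Augmenting path W1→J2 (+1); matched 1.
Augmenting path W2→J1 (+1); matched 2.
Augmenting path W3→J2→W1→J4 (+1); matched 3.
No augmenting path remains; maximum matching = 3.
König certificate: {W1, J1, J2} is a vertex cover of size 3 (every listed pair touches it), so no matching can be larger.

3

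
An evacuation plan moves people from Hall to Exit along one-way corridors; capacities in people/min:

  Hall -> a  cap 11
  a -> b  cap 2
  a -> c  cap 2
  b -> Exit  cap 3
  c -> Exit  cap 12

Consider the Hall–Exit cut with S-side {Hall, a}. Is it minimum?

Yes — it is a minimum cut (capacity 4).

Given cut capacity: 2 + 2 = 4.
Augment Hall→a→b→Exit: bottleneck 2, flow now 2.
Augment Hall→a→c→Exit: bottleneck 2, flow now 4.
No augmenting path remains; maximum flow = 4.
Cut capacity 4 equals the max flow, so it is a minimum cut.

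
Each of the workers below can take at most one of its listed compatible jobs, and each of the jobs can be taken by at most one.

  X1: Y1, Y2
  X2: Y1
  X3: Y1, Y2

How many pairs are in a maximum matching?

2

Unit-capacity flow: source→left, listed edges, right→sink; max matching = max flow.
Augmenting path X1→Y1 (+1); matched 1.
Augmenting path X3→Y2 (+1); matched 2.
No augmenting path remains; maximum matching = 2.
König certificate: {Y1, Y2} is a vertex cover of size 2 (every listed pair touches it), so no matching can be larger.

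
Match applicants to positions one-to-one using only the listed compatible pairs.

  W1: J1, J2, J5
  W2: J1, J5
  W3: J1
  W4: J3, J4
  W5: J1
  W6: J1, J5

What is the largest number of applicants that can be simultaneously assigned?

4

Unit-capacity flow: source→left, listed edges, right→sink; max matching = max flow.
Augmenting path W1→J1 (+1); matched 1.
Augmenting path W2→J5 (+1); matched 2.
Augmenting path W4→J3 (+1); matched 3.
Augmenting path W3→J1→W1→J2 (+1); matched 4.
No augmenting path remains; maximum matching = 4.
König certificate: {W1, W4, J1, J5} is a vertex cover of size 4 (every listed pair touches it), so no matching can be larger.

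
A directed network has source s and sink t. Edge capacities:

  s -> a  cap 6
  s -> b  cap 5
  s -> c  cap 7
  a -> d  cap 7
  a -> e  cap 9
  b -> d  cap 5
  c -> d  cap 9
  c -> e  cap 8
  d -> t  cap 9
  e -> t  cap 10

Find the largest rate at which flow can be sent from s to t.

18

Augment s→a→d→t: bottleneck 6, flow now 6.
Augment s→b→d→t: bottleneck 3, flow now 9.
Augment s→c→e→t: bottleneck 7, flow now 16.
Augment s→b→d→a→e→t: bottleneck 2, flow now 18. (uses reverse residual edge)
No augmenting path remains; maximum flow = 18.
In the residual graph, reachable from s: {s}.
Min-cut edges: s→a (6), s→b (5), s→c (7); capacity 6 + 5 + 7 = 18.
This cut is saturated, so no flow can exceed 18.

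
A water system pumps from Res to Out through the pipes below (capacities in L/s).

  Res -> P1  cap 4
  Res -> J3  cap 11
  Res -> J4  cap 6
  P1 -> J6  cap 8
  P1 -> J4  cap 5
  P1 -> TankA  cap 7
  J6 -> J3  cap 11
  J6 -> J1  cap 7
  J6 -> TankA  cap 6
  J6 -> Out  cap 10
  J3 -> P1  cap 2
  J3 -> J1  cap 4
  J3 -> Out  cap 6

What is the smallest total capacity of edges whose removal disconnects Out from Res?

12

Augment Res→J3→Out: bottleneck 6, flow now 6.
Augment Res→P1→J6→Out: bottleneck 4, flow now 10.
Augment Res→J3→P1→J6→Out: bottleneck 2, flow now 12.
No augmenting path remains; maximum flow = 12.
By max-flow min-cut, the minimum cut capacity equals the max flow.
In the residual graph, reachable from Res: {Res, J3, J1, J4}.
Min-cut edges: Res→P1 (4), J3→P1 (2), J3→Out (6); capacity 4 + 2 + 6 = 12.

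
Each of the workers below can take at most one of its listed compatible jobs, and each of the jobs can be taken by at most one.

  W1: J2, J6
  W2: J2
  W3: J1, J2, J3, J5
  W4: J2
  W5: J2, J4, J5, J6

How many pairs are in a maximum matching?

Unit-capacity flow: source→left, listed edges, right→sink; max matching = max flow.
Augmenting path W1→J2 (+1); matched 1.
Augmenting path W3→J1 (+1); matched 2.
Augmenting path W5→J4 (+1); matched 3.
Augmenting path W2→J2→W1→J6 (+1); matched 4.
No augmenting path remains; maximum matching = 4.
König certificate: {W1, W3, W5, J2} is a vertex cover of size 4 (every listed pair touches it), so no matching can be larger.

4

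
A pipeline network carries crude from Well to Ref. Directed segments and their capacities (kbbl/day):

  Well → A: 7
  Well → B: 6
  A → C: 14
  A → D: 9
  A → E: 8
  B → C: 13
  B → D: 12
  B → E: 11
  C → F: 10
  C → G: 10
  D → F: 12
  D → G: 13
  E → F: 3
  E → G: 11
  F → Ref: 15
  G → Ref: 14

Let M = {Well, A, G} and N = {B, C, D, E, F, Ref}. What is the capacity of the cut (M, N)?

Edges leaving {Well, A, G}: Well→B (6), A→C (14), A→D (9), A→E (8), G→Ref (14).
Cut capacity = 6 + 14 + 9 + 8 + 14 = 51.

51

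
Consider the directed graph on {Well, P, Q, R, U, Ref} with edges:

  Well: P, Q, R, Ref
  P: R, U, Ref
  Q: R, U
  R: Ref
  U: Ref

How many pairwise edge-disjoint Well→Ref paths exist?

4

Assign every edge capacity 1; by Menger, the answer equals the max flow.
Path Well→Ref (+1); total 1.
Path Well→P→Ref (+1); total 2.
Path Well→R→Ref (+1); total 3.
Path Well→Q→U→Ref (+1); total 4.
No residual Well→Ref path; max flow = 4.
Certifying cut of size 4: {Well→P, Well→Q, Well→R, Well→Ref}.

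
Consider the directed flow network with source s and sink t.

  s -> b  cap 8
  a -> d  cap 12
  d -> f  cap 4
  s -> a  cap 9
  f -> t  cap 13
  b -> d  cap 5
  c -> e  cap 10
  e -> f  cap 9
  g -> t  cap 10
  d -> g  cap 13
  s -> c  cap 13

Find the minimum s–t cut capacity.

23

Augment s→a→d→f→t: bottleneck 4, flow now 4.
Augment s→a→d→g→t: bottleneck 5, flow now 9.
Augment s→b→d→g→t: bottleneck 5, flow now 14.
Augment s→c→e→f→t: bottleneck 9, flow now 23.
No augmenting path remains; maximum flow = 23.
By max-flow min-cut, the minimum cut capacity equals the max flow.
In the residual graph, reachable from s: {s, b, c, e}.
Min-cut edges: s→a (9), b→d (5), e→f (9); capacity 9 + 5 + 9 = 23.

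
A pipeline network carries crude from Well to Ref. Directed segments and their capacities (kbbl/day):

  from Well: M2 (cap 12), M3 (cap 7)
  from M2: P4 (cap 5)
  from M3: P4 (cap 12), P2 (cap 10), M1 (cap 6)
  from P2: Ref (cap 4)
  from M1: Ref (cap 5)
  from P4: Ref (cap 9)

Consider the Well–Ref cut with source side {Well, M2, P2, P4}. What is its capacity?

Edges leaving {Well, M2, P2, P4}: Well→M3 (7), P2→Ref (4), P4→Ref (9).
Cut capacity = 7 + 4 + 9 = 20.

20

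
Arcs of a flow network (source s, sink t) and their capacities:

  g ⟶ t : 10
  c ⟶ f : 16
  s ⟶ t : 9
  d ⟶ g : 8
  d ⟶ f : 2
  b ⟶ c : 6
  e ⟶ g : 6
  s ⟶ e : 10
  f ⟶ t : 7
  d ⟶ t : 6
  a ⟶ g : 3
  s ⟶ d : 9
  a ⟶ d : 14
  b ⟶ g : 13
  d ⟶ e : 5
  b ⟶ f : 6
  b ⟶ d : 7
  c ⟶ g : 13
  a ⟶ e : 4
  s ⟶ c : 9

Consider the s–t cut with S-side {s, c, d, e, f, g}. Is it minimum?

Yes — it is a minimum cut (capacity 32).

Given cut capacity: 9 + 6 + 7 + 10 = 32.
Augment s→t: bottleneck 9, flow now 9.
Augment s→d→t: bottleneck 6, flow now 15.
Augment s→c→f→t: bottleneck 7, flow now 22.
Augment s→c→g→t: bottleneck 2, flow now 24.
Augment s→d→g→t: bottleneck 3, flow now 27.
Augment s→e→g→t: bottleneck 5, flow now 32.
No augmenting path remains; maximum flow = 32.
Cut capacity 32 equals the max flow, so it is a minimum cut.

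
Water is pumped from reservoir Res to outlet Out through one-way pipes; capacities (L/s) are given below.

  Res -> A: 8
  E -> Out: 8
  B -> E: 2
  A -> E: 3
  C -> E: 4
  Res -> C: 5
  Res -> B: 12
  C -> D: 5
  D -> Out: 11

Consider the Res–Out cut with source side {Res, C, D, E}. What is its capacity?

Edges leaving {Res, C, D, E}: Res→A (8), Res→B (12), D→Out (11), E→Out (8).
Cut capacity = 8 + 12 + 11 + 8 = 39.

39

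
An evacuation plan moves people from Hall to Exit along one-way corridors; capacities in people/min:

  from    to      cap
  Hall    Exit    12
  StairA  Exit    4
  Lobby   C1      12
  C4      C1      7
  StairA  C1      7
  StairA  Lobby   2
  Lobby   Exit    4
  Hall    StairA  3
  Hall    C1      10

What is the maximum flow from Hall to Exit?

Augment Hall→Exit: bottleneck 12, flow now 12.
Augment Hall→StairA→Exit: bottleneck 3, flow now 15.
No augmenting path remains; maximum flow = 15.
In the residual graph, reachable from Hall: {Hall, C1}.
Min-cut edges: Hall→StairA (3), Hall→Exit (12); capacity 3 + 12 = 15.
This cut is saturated, so no flow can exceed 15.

15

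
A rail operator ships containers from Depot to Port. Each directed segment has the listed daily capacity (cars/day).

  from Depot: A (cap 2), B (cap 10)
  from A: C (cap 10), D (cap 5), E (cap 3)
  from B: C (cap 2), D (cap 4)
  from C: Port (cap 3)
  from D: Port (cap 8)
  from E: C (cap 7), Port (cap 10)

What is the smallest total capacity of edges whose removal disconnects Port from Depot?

8

Augment Depot→A→C→Port: bottleneck 2, flow now 2.
Augment Depot→B→C→Port: bottleneck 1, flow now 3.
Augment Depot→B→D→Port: bottleneck 4, flow now 7.
Augment Depot→B→C→A→D→Port: bottleneck 1, flow now 8. (uses reverse residual edge)
No augmenting path remains; maximum flow = 8.
By max-flow min-cut, the minimum cut capacity equals the max flow.
In the residual graph, reachable from Depot: {Depot, B}.
Min-cut edges: Depot→A (2), B→C (2), B→D (4); capacity 2 + 2 + 4 = 8.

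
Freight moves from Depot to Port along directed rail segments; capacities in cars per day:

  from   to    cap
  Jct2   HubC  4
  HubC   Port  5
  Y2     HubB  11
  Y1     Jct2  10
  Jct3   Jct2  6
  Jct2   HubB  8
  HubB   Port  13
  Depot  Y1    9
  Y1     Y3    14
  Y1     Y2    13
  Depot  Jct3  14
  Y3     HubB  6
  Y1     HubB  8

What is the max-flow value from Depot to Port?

Augment Depot→Y1→HubB→Port: bottleneck 8, flow now 8.
Augment Depot→Jct3→Jct2→HubC→Port: bottleneck 4, flow now 12.
Augment Depot→Jct3→Jct2→HubB→Port: bottleneck 2, flow now 14.
Augment Depot→Y1→Jct2→HubB→Port: bottleneck 1, flow now 15.
No augmenting path remains; maximum flow = 15.
In the residual graph, reachable from Depot: {Depot, Jct3}.
Min-cut edges: Depot→Y1 (9), Jct3→Jct2 (6); capacity 9 + 6 = 15.
This cut is saturated, so no flow can exceed 15.

15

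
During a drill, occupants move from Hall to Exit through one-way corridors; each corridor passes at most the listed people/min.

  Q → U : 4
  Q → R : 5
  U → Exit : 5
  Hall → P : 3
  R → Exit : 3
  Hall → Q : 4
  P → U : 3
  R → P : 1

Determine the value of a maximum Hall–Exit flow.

Augment Hall→P→U→Exit: bottleneck 3, flow now 3.
Augment Hall→Q→R→Exit: bottleneck 3, flow now 6.
Augment Hall→Q→U→Exit: bottleneck 1, flow now 7.
No augmenting path remains; maximum flow = 7.
In the residual graph, reachable from Hall: {Hall}.
Min-cut edges: Hall→P (3), Hall→Q (4); capacity 3 + 4 = 7.
This cut is saturated, so no flow can exceed 7.

7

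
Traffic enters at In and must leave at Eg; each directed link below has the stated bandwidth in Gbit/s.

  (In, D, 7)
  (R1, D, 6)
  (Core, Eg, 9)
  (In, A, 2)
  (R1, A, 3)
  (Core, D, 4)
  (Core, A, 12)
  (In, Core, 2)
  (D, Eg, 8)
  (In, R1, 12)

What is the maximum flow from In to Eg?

Augment In→Core→Eg: bottleneck 2, flow now 2.
Augment In→D→Eg: bottleneck 7, flow now 9.
Augment In→R1→D→Eg: bottleneck 1, flow now 10.
No augmenting path remains; maximum flow = 10.
In the residual graph, reachable from In: {In, R1, A, D}.
Min-cut edges: In→Core (2), D→Eg (8); capacity 2 + 8 = 10.
This cut is saturated, so no flow can exceed 10.

10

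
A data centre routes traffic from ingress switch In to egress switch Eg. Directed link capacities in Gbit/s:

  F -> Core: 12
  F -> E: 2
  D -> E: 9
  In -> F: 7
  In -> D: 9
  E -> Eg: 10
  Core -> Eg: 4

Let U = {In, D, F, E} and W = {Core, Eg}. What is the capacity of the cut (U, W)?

Edges leaving {In, D, F, E}: F→Core (12), E→Eg (10).
Cut capacity = 12 + 10 = 22.

22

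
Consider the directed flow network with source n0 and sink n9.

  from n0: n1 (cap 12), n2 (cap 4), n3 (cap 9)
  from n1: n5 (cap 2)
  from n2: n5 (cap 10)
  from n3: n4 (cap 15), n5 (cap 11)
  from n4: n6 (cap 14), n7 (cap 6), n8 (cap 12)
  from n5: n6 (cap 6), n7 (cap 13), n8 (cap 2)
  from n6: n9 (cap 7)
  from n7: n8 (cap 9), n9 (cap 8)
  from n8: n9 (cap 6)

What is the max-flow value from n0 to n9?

15

Augment n0→n1→n5→n6→n9: bottleneck 2, flow now 2.
Augment n0→n2→n5→n6→n9: bottleneck 4, flow now 6.
Augment n0→n3→n4→n6→n9: bottleneck 1, flow now 7.
Augment n0→n3→n4→n7→n9: bottleneck 6, flow now 13.
Augment n0→n3→n4→n8→n9: bottleneck 2, flow now 15.
No augmenting path remains; maximum flow = 15.
In the residual graph, reachable from n0: {n0, n1}.
Min-cut edges: n0→n2 (4), n0→n3 (9), n1→n5 (2); capacity 4 + 9 + 2 = 15.
This cut is saturated, so no flow can exceed 15.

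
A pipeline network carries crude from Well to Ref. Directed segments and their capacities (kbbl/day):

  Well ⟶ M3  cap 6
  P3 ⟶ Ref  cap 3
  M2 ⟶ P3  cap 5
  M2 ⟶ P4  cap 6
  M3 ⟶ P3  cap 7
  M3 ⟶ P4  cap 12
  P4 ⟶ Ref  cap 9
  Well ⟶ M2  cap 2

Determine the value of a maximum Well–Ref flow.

Augment Well→M3→P3→Ref: bottleneck 3, flow now 3.
Augment Well→M3→P4→Ref: bottleneck 3, flow now 6.
Augment Well→M2→P4→Ref: bottleneck 2, flow now 8.
No augmenting path remains; maximum flow = 8.
In the residual graph, reachable from Well: {Well}.
Min-cut edges: Well→M3 (6), Well→M2 (2); capacity 6 + 2 = 8.
This cut is saturated, so no flow can exceed 8.

8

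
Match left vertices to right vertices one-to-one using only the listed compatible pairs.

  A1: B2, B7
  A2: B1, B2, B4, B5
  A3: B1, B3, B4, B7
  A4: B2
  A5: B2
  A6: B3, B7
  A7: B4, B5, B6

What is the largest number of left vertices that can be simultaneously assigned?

6

Unit-capacity flow: source→left, listed edges, right→sink; max matching = max flow.
Augmenting path A1→B2 (+1); matched 1.
Augmenting path A2→B1 (+1); matched 2.
Augmenting path A3→B3 (+1); matched 3.
Augmenting path A6→B7 (+1); matched 4.
Augmenting path A7→B4 (+1); matched 5.
Augmenting path A4→B2→A1→B7→A6→B3→A3→B1→A2→B5 (+1); matched 6.
No augmenting path remains; maximum matching = 6.
König certificate: {A1, A2, A3, A6, A7, B2} is a vertex cover of size 6 (every listed pair touches it), so no matching can be larger.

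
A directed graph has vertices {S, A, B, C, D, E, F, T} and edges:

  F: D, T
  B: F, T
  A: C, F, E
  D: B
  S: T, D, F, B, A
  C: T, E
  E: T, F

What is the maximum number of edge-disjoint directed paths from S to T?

4

Assign every edge capacity 1; by Menger, the answer equals the max flow.
Path S→T (+1); total 1.
Path S→B→T (+1); total 2.
Path S→F→T (+1); total 3.
Path S→A→C→T (+1); total 4.
No residual S→T path; max flow = 4.
Certifying cut of size 4: {B→T, F→T, S→A, S→T}.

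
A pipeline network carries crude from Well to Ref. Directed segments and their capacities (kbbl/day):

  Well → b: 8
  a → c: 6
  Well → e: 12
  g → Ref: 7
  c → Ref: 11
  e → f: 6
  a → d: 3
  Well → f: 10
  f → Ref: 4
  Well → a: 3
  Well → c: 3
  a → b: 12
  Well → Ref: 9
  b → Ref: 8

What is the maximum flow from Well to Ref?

27

Augment Well→Ref: bottleneck 9, flow now 9.
Augment Well→b→Ref: bottleneck 8, flow now 17.
Augment Well→c→Ref: bottleneck 3, flow now 20.
Augment Well→f→Ref: bottleneck 4, flow now 24.
Augment Well→a→c→Ref: bottleneck 3, flow now 27.
No augmenting path remains; maximum flow = 27.
In the residual graph, reachable from Well: {Well, e, f}.
Min-cut edges: Well→a (3), Well→b (8), Well→c (3), Well→Ref (9), f→Ref (4); capacity 3 + 8 + 3 + 9 + 4 = 27.
This cut is saturated, so no flow can exceed 27.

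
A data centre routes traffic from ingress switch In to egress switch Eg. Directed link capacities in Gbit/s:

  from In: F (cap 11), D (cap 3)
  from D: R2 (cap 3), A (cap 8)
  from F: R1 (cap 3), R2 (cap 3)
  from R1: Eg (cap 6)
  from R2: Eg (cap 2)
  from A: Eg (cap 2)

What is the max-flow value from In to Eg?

Augment In→D→R2→Eg: bottleneck 2, flow now 2.
Augment In→D→A→Eg: bottleneck 1, flow now 3.
Augment In→F→R1→Eg: bottleneck 3, flow now 6.
Augment In→F→R2→D→A→Eg: bottleneck 1, flow now 7. (uses reverse residual edge)
No augmenting path remains; maximum flow = 7.
In the residual graph, reachable from In: {In, D, F, R2, A}.
Min-cut edges: F→R1 (3), R2→Eg (2), A→Eg (2); capacity 3 + 2 + 2 = 7.
This cut is saturated, so no flow can exceed 7.

7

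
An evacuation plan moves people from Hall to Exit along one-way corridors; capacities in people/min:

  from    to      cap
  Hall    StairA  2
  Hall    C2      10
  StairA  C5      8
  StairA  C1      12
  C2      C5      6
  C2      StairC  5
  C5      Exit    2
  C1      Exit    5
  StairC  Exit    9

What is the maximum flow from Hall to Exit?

Augment Hall→StairA→C5→Exit: bottleneck 2, flow now 2.
Augment Hall→C2→StairC→Exit: bottleneck 5, flow now 7.
Augment Hall→C2→C5→StairA→C1→Exit: bottleneck 2, flow now 9. (uses reverse residual edge)
No augmenting path remains; maximum flow = 9.
In the residual graph, reachable from Hall: {Hall, C2, C5}.
Min-cut edges: Hall→StairA (2), C2→StairC (5), C5→Exit (2); capacity 2 + 5 + 2 = 9.
This cut is saturated, so no flow can exceed 9.

9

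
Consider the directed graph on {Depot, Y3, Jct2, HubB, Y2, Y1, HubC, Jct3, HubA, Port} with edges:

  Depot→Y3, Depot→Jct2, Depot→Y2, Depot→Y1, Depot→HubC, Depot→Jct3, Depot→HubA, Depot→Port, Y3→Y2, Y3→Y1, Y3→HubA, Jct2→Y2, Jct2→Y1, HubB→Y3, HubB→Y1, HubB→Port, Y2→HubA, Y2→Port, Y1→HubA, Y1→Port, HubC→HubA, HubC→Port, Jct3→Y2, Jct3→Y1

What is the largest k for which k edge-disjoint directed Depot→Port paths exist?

4

Assign every edge capacity 1; by Menger, the answer equals the max flow.
Path Depot→Port (+1); total 1.
Path Depot→Y2→Port (+1); total 2.
Path Depot→Y1→Port (+1); total 3.
Path Depot→HubC→Port (+1); total 4.
No residual Depot→Port path; max flow = 4.
Certifying cut of size 4: {Depot→HubC, Depot→Port, Y1→Port, Y2→Port}.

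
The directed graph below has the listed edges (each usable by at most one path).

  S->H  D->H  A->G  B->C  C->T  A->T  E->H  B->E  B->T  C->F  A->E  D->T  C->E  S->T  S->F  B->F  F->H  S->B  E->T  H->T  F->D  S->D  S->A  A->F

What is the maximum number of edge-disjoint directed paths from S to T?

Assign every edge capacity 1; by Menger, the answer equals the max flow.
Path S→T (+1); total 1.
Path S→A→T (+1); total 2.
Path S→B→T (+1); total 3.
Path S→D→T (+1); total 4.
Path S→H→T (+1); total 5.
No residual S→T path; max flow = 5.
Certifying cut of size 5: {D→T, H→T, S→A, S→B, S→T}.

5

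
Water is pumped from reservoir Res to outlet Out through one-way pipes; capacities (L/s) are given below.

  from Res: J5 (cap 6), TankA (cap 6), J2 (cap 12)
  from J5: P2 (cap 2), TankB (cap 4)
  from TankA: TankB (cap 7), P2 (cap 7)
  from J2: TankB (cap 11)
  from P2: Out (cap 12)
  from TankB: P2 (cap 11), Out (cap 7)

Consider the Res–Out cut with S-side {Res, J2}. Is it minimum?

No — its capacity is 23, but the minimum cut has capacity 19.

Given cut capacity: 6 + 6 + 11 = 23.
Augment Res→J5→P2→Out: bottleneck 2, flow now 2.
Augment Res→J5→TankB→Out: bottleneck 4, flow now 6.
Augment Res→TankA→P2→Out: bottleneck 6, flow now 12.
Augment Res→J2→TankB→Out: bottleneck 3, flow now 15.
Augment Res→J2→TankB→P2→Out: bottleneck 4, flow now 19.
No augmenting path remains; maximum flow = 19.
In the residual graph, reachable from Res: {Res, J5, TankA, J2, P2, TankB}.
Min-cut edges: P2→Out (12), TankB→Out (7); capacity 12 + 7 = 19.
Cut capacity 23 exceeds the max flow 19, so it is not minimum.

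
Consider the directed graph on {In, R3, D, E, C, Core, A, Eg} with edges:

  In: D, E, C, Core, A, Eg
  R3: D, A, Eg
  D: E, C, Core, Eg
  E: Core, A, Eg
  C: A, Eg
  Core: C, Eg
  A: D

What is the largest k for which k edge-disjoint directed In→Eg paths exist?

Assign every edge capacity 1; by Menger, the answer equals the max flow.
Path In→Eg (+1); total 1.
Path In→D→Eg (+1); total 2.
Path In→E→Eg (+1); total 3.
Path In→C→Eg (+1); total 4.
Path In→Core→Eg (+1); total 5.
No residual In→Eg path; max flow = 5.
Certifying cut of size 5: {C→Eg, Core→Eg, D→Eg, E→Eg, In→Eg}.

5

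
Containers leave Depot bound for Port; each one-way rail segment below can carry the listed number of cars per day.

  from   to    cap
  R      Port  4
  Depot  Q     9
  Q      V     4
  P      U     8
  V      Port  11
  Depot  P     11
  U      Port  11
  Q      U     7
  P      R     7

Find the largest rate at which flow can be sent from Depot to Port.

19

Augment Depot→P→R→Port: bottleneck 4, flow now 4.
Augment Depot→P→U→Port: bottleneck 7, flow now 11.
Augment Depot→Q→U→Port: bottleneck 4, flow now 15.
Augment Depot→Q→V→Port: bottleneck 4, flow now 19.
No augmenting path remains; maximum flow = 19.
In the residual graph, reachable from Depot: {Depot, P, Q, R, U}.
Min-cut edges: Q→V (4), R→Port (4), U→Port (11); capacity 4 + 4 + 11 = 19.
This cut is saturated, so no flow can exceed 19.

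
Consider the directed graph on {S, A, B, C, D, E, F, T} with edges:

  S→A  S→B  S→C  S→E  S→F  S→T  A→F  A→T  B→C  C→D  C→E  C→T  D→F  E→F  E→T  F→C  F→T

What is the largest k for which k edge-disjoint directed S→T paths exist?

Assign every edge capacity 1; by Menger, the answer equals the max flow.
Path S→T (+1); total 1.
Path S→A→T (+1); total 2.
Path S→C→T (+1); total 3.
Path S→E→T (+1); total 4.
Path S→F→T (+1); total 5.
No residual S→T path; max flow = 5.
Certifying cut of size 5: {C→T, E→T, F→T, S→A, S→T}.

5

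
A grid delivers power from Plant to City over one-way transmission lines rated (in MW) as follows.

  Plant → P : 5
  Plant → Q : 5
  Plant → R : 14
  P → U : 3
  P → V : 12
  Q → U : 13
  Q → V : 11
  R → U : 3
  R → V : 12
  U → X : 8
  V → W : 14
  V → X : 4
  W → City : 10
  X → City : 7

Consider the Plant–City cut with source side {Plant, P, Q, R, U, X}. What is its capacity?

42

Edges leaving {Plant, P, Q, R, U, X}: P→V (12), Q→V (11), R→V (12), X→City (7).
Cut capacity = 12 + 11 + 12 + 7 = 42.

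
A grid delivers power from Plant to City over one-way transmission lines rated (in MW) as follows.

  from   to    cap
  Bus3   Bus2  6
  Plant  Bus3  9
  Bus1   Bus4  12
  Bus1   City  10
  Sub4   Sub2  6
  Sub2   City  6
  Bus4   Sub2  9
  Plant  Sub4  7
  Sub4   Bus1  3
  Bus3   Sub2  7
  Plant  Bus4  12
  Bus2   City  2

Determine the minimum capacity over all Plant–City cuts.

11

Augment Plant→Bus3→Bus2→City: bottleneck 2, flow now 2.
Augment Plant→Bus3→Sub2→City: bottleneck 6, flow now 8.
Augment Plant→Sub4→Bus1→City: bottleneck 3, flow now 11.
No augmenting path remains; maximum flow = 11.
By max-flow min-cut, the minimum cut capacity equals the max flow.
In the residual graph, reachable from Plant: {Plant, Bus3, Bus4, Sub4, Bus2, Sub2}.
Min-cut edges: Sub4→Bus1 (3), Bus2→City (2), Sub2→City (6); capacity 3 + 2 + 6 = 11.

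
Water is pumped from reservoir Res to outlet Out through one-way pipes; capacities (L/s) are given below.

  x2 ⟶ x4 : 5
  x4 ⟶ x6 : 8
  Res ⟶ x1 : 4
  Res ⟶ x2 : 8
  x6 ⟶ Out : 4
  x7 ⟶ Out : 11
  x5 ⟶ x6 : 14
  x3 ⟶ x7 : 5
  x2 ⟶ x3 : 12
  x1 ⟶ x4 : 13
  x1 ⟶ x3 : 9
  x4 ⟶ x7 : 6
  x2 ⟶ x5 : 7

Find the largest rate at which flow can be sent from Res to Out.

12

Augment Res→x1→x3→x7→Out: bottleneck 4, flow now 4.
Augment Res→x2→x3→x7→Out: bottleneck 1, flow now 5.
Augment Res→x2→x4→x6→Out: bottleneck 4, flow now 9.
Augment Res→x2→x4→x7→Out: bottleneck 1, flow now 10.
Augment Res→x2→x3→x1→x4→x7→Out: bottleneck 2, flow now 12. (uses reverse residual edge)
No augmenting path remains; maximum flow = 12.
In the residual graph, reachable from Res: {Res}.
Min-cut edges: Res→x1 (4), Res→x2 (8); capacity 4 + 8 = 12.
This cut is saturated, so no flow can exceed 12.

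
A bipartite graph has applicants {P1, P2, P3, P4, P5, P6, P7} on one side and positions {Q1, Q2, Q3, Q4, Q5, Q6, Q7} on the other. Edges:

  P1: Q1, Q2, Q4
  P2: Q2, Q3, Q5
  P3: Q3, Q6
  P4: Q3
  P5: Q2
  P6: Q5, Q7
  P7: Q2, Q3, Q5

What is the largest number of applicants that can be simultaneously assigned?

6

Unit-capacity flow: source→left, listed edges, right→sink; max matching = max flow.
Augmenting path P1→Q1 (+1); matched 1.
Augmenting path P2→Q2 (+1); matched 2.
Augmenting path P3→Q3 (+1); matched 3.
Augmenting path P6→Q5 (+1); matched 4.
Augmenting path P4→Q3→P3→Q6 (+1); matched 5.
Augmenting path P7→Q5→P6→Q7 (+1); matched 6.
No augmenting path remains; maximum matching = 6.
König certificate: {P1, P3, P6, Q2, Q3, Q5} is a vertex cover of size 6 (every listed pair touches it), so no matching can be larger.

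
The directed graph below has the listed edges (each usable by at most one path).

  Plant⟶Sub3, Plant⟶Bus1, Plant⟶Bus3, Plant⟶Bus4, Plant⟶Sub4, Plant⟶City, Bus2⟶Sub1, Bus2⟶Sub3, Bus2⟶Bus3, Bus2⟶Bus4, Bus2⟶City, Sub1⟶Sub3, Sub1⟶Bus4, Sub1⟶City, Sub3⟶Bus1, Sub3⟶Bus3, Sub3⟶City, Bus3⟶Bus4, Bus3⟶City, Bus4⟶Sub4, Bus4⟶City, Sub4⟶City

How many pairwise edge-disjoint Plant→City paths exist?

5

Assign every edge capacity 1; by Menger, the answer equals the max flow.
Path Plant→City (+1); total 1.
Path Plant→Sub3→City (+1); total 2.
Path Plant→Bus3→City (+1); total 3.
Path Plant→Bus4→City (+1); total 4.
Path Plant→Sub4→City (+1); total 5.
No residual Plant→City path; max flow = 5.
Certifying cut of size 5: {Plant→Bus3, Plant→Bus4, Plant→City, Plant→Sub3, Plant→Sub4}.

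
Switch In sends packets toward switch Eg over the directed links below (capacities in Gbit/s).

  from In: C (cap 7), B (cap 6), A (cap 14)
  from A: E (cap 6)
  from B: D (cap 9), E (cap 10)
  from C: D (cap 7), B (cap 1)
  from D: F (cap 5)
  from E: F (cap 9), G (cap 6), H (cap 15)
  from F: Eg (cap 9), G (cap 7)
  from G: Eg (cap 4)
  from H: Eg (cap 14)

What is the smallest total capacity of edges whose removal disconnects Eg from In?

18

Augment In→A→E→F→Eg: bottleneck 6, flow now 6.
Augment In→B→D→F→Eg: bottleneck 3, flow now 9.
Augment In→B→E→G→Eg: bottleneck 3, flow now 12.
Augment In→C→B→E→G→Eg: bottleneck 1, flow now 13.
Augment In→C→D→B→E→H→Eg: bottleneck 3, flow now 16. (uses reverse residual edge)
Augment In→C→D→F→E→H→Eg: bottleneck 2, flow now 18. (uses reverse residual edge)
No augmenting path remains; maximum flow = 18.
By max-flow min-cut, the minimum cut capacity equals the max flow.
In the residual graph, reachable from In: {In, A, C, D}.
Min-cut edges: In→B (6), A→E (6), C→B (1), D→F (5); capacity 6 + 6 + 1 + 5 = 18.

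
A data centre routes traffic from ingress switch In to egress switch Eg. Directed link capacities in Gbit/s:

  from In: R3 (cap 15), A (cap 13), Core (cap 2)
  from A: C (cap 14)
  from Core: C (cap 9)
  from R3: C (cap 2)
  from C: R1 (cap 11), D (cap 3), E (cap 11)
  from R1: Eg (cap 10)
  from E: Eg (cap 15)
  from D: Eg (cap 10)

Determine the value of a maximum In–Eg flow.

Augment In→A→C→R1→Eg: bottleneck 10, flow now 10.
Augment In→A→C→E→Eg: bottleneck 3, flow now 13.
Augment In→Core→C→E→Eg: bottleneck 2, flow now 15.
Augment In→R3→C→E→Eg: bottleneck 2, flow now 17.
No augmenting path remains; maximum flow = 17.
In the residual graph, reachable from In: {In, R3}.
Min-cut edges: In→A (13), In→Core (2), R3→C (2); capacity 13 + 2 + 2 = 17.
This cut is saturated, so no flow can exceed 17.

17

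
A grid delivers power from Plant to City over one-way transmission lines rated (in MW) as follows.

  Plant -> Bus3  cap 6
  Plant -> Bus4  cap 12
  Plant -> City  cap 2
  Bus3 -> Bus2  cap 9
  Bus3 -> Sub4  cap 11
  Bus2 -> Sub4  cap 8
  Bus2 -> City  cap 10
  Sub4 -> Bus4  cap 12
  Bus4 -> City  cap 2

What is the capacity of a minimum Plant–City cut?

10

Augment Plant→City: bottleneck 2, flow now 2.
Augment Plant→Bus4→City: bottleneck 2, flow now 4.
Augment Plant→Bus3→Bus2→City: bottleneck 6, flow now 10.
No augmenting path remains; maximum flow = 10.
By max-flow min-cut, the minimum cut capacity equals the max flow.
In the residual graph, reachable from Plant: {Plant, Bus4}.
Min-cut edges: Plant→Bus3 (6), Plant→City (2), Bus4→City (2); capacity 6 + 2 + 2 = 10.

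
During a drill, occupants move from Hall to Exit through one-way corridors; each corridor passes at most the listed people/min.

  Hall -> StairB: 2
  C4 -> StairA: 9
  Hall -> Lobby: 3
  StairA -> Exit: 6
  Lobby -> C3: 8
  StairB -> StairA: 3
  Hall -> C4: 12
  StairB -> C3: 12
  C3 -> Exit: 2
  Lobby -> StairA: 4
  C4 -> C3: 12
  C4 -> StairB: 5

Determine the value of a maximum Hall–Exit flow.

8

Augment Hall→StairB→StairA→Exit: bottleneck 2, flow now 2.
Augment Hall→Lobby→StairA→Exit: bottleneck 3, flow now 5.
Augment Hall→C4→StairA→Exit: bottleneck 1, flow now 6.
Augment Hall→C4→C3→Exit: bottleneck 2, flow now 8.
No augmenting path remains; maximum flow = 8.
In the residual graph, reachable from Hall: {Hall, StairB, Lobby, C4, StairA, C3}.
Min-cut edges: StairA→Exit (6), C3→Exit (2); capacity 6 + 2 = 8.
This cut is saturated, so no flow can exceed 8.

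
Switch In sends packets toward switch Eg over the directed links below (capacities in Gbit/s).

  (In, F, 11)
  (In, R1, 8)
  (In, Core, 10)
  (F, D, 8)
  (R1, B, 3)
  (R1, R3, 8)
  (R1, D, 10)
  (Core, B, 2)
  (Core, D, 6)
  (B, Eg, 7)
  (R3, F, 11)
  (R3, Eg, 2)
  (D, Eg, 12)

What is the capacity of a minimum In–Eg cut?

19

Augment In→F→D→Eg: bottleneck 8, flow now 8.
Augment In→R1→B→Eg: bottleneck 3, flow now 11.
Augment In→R1→R3→Eg: bottleneck 2, flow now 13.
Augment In→R1→D→Eg: bottleneck 3, flow now 16.
Augment In→Core→B→Eg: bottleneck 2, flow now 18.
Augment In→Core→D→Eg: bottleneck 1, flow now 19.
No augmenting path remains; maximum flow = 19.
By max-flow min-cut, the minimum cut capacity equals the max flow.
In the residual graph, reachable from In: {In, F, R1, Core, R3, D}.
Min-cut edges: R1→B (3), Core→B (2), R3→Eg (2), D→Eg (12); capacity 3 + 2 + 2 + 12 = 19.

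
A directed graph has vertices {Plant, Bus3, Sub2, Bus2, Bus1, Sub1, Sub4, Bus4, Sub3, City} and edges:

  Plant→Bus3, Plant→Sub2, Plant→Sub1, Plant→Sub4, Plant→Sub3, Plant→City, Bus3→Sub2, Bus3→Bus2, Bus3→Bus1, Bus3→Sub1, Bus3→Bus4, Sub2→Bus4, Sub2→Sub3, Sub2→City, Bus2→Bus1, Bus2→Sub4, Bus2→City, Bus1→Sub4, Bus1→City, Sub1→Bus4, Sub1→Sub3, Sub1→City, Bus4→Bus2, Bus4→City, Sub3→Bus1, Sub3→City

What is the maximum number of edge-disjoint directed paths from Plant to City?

5

Assign every edge capacity 1; by Menger, the answer equals the max flow.
Path Plant→City (+1); total 1.
Path Plant→Sub2→City (+1); total 2.
Path Plant→Sub1→City (+1); total 3.
Path Plant→Sub3→City (+1); total 4.
Path Plant→Bus3→Bus2→City (+1); total 5.
No residual Plant→City path; max flow = 5.
Certifying cut of size 5: {Plant→Bus3, Plant→City, Plant→Sub1, Plant→Sub2, Plant→Sub3}.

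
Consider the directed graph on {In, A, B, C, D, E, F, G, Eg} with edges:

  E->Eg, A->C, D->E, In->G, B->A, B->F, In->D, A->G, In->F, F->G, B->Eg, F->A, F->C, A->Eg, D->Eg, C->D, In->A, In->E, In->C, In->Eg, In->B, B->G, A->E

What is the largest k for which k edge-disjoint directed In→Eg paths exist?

5

Assign every edge capacity 1; by Menger, the answer equals the max flow.
Path In→Eg (+1); total 1.
Path In→A→Eg (+1); total 2.
Path In→B→Eg (+1); total 3.
Path In→D→Eg (+1); total 4.
Path In→E→Eg (+1); total 5.
No residual In→Eg path; max flow = 5.
Certifying cut of size 5: {A→Eg, D→Eg, E→Eg, In→B, In→Eg}.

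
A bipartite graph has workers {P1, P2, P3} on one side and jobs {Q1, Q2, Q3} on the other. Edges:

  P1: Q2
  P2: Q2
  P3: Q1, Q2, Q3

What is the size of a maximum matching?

Unit-capacity flow: source→left, listed edges, right→sink; max matching = max flow.
Augmenting path P1→Q2 (+1); matched 1.
Augmenting path P3→Q1 (+1); matched 2.
No augmenting path remains; maximum matching = 2.
König certificate: {P3, Q2} is a vertex cover of size 2 (every listed pair touches it), so no matching can be larger.

2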